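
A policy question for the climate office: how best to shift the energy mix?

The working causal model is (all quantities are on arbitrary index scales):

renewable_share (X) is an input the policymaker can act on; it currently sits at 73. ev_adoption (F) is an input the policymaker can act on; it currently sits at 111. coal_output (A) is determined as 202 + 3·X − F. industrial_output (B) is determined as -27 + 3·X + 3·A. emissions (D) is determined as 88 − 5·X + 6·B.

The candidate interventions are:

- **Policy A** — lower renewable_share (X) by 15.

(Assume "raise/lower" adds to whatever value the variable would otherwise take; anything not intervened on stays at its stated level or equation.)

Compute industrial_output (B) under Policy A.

Policy A (X − 15):
  X = 73 − 15 = 58
  F = 111
  A = 202 + 3·58 − 111 = 265
  B = -27 + 3·58 + 3·265 = 942

942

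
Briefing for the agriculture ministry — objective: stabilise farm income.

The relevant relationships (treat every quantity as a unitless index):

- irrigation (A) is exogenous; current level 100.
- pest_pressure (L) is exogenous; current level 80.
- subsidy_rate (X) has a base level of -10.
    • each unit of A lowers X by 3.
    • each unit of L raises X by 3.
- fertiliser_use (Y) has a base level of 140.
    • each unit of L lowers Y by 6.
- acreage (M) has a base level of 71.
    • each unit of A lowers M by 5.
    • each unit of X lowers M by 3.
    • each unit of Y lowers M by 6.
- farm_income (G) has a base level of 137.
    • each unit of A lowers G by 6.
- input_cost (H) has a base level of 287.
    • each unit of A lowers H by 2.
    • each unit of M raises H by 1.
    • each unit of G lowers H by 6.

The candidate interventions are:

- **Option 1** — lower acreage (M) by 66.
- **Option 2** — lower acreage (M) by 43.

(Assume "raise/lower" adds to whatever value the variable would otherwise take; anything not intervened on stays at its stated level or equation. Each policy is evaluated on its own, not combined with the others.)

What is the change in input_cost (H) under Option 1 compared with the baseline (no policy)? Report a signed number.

-66

Baseline:
  A = 100
  L = 80
  X = -10 − 3·100 + 3·80 = -70
  Y = 140 − 6·80 = -340
  M = 71 − 5·100 − 3·(-70) − 6·(-340) = 1821
  G = 137 − 6·100 = -463
  H = 287 − 2·100 + 1821 − 6·(-463) = 4686
Option 1 (M − 66):
  A = 100
  L = 80
  X = -10 − 3·100 + 3·80 = -70
  Y = 140 − 6·80 = -340
  M = 71 − 5·100 − 3·(-70) − 6·(-340) (−66 from intervention) = 1755
  G = 137 − 6·100 = -463
  H = 287 − 2·100 + 1755 − 6·(-463) = 4620
Change in H: 4620 − 4686 = -66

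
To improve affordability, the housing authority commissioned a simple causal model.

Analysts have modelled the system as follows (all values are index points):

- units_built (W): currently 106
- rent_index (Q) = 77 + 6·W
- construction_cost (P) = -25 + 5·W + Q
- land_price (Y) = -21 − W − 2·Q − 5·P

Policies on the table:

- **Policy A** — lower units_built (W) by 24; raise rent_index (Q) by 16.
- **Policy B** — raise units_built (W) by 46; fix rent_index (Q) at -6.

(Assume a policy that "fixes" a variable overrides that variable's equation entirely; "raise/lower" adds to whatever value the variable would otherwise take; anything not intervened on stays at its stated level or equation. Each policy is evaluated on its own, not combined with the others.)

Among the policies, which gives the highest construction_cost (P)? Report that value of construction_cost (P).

970

Policy A (W − 24, Q + 16):
  W = 106 − 24 = 82
  Q = 77 + 6·82 (+16 from intervention) = 585
  P = -25 + 5·82 + 585 = 970
Policy B (W + 46, Q := -6):
  W = 106 + 46 = 152
  Q = -6
  P = -25 + 5·152 + (-6) = 729
Comparing — Policy A: P=970, Policy B: P=729. Highest is 970 (Policy A).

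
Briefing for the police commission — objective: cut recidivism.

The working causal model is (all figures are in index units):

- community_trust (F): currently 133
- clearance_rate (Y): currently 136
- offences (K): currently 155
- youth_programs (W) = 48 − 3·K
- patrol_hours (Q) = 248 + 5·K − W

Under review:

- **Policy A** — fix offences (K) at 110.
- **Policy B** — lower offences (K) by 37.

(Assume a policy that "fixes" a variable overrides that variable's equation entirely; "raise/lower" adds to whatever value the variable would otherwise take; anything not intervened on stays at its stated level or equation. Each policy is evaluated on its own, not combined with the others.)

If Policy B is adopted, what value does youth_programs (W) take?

-306

Policy B (K − 37):
  K = 155 − 37 = 118
  W = 48 − 3·118 = -306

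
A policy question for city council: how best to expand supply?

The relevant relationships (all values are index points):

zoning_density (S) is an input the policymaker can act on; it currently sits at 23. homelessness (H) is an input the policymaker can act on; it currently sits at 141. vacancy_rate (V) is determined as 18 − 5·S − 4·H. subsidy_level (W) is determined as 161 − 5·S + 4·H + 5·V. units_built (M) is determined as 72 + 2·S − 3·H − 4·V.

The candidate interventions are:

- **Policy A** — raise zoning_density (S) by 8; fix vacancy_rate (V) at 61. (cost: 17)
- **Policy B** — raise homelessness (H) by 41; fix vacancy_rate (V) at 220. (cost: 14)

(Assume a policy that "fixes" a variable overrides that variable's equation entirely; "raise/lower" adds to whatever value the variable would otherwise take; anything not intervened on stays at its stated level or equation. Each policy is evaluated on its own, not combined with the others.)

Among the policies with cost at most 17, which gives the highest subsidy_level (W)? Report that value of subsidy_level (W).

1874

Policy A (S + 8, V := 61):
  S = 23 + 8 = 31
  H = 141
  V = 61
  W = 161 − 5·31 + 4·141 + 5·61 = 875
Policy B (H + 41, V := 220):
  S = 23
  H = 141 + 41 = 182
  V = 220
  W = 161 − 5·23 + 4·182 + 5·220 = 1874
Comparing — Policy A: W=875, Policy B: W=1874. Highest is 1874 (Policy B).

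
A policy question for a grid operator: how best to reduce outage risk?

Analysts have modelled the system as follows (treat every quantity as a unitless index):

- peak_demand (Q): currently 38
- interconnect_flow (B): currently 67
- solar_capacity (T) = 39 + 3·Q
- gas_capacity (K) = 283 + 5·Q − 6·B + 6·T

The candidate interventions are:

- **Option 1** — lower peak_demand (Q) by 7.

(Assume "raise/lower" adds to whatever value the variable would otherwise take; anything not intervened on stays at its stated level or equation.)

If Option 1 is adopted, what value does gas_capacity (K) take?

Option 1 (Q − 7):
  Q = 38 − 7 = 31
  B = 67
  T = 39 + 3·31 = 132
  K = 283 + 5·31 − 6·67 + 6·132 = 828

828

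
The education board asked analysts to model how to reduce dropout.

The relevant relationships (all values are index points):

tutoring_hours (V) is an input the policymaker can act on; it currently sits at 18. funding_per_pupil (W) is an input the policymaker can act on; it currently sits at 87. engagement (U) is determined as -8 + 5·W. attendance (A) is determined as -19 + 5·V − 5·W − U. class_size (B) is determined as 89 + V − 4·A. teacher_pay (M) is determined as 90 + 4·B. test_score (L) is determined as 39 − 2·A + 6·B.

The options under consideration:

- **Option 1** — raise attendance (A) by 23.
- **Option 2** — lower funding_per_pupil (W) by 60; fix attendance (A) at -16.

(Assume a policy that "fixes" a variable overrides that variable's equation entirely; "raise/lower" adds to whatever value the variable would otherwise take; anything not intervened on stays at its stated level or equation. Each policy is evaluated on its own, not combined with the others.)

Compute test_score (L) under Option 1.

Option 1 (A + 23):
  V = 18
  W = 87
  U = -8 + 5·87 = 427
  A = -19 + 5·18 − 5·87 − 427 (+23 from intervention) = -768
  B = 89 + 18 − 4·(-768) = 3179
  L = 39 − 2·(-768) + 6·3179 = 20649

20649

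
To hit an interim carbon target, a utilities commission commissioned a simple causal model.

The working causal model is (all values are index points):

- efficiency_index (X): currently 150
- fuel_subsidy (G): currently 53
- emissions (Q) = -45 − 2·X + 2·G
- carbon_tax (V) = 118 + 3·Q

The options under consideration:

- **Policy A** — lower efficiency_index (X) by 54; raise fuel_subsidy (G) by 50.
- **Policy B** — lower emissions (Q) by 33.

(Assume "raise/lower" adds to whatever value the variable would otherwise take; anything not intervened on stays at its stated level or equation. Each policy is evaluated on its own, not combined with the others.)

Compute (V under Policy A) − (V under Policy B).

Policy A (X − 54, G + 50):
  X = 150 − 54 = 96
  G = 53 + 50 = 103
  Q = -45 − 2·96 + 2·103 = -31
  V = 118 + 3·(-31) = 25
Policy B (Q − 33):
  X = 150
  G = 53
  Q = -45 − 2·150 + 2·53 (−33 from intervention) = -272
  V = 118 + 3·(-272) = -698
V: 25 − (-698) = 723

723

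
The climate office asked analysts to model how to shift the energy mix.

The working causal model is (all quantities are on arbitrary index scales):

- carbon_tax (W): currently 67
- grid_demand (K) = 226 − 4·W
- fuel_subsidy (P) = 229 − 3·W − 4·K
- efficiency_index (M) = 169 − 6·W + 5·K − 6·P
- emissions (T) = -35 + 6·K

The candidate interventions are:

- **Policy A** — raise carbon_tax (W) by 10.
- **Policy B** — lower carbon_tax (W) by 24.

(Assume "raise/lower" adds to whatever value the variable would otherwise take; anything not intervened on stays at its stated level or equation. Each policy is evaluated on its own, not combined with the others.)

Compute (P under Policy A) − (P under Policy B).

442

Policy A (W + 10):
  W = 67 + 10 = 77
  K = 226 − 4·77 = -82
  P = 229 − 3·77 − 4·(-82) = 326
Policy B (W − 24):
  W = 67 − 24 = 43
  K = 226 − 4·43 = 54
  P = 229 − 3·43 − 4·54 = -116
P: 326 − (-116) = 442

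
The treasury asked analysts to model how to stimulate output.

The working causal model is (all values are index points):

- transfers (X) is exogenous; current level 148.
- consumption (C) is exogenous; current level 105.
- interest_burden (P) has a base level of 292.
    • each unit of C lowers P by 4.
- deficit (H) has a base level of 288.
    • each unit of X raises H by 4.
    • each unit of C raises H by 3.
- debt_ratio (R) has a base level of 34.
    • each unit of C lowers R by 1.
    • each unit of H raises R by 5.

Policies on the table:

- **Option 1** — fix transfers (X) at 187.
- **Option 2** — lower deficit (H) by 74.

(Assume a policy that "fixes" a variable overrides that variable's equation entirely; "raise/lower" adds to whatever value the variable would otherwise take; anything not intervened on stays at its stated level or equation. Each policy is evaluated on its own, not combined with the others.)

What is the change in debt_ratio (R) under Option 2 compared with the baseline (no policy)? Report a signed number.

-370

Baseline:
  X = 148
  C = 105
  H = 288 + 4·148 + 3·105 = 1195
  R = 34 − 105 + 5·1195 = 5904
Option 2 (H − 74):
  X = 148
  C = 105
  H = 288 + 4·148 + 3·105 (−74 from intervention) = 1121
  R = 34 − 105 + 5·1121 = 5534
Change in R: 5534 − 5904 = -370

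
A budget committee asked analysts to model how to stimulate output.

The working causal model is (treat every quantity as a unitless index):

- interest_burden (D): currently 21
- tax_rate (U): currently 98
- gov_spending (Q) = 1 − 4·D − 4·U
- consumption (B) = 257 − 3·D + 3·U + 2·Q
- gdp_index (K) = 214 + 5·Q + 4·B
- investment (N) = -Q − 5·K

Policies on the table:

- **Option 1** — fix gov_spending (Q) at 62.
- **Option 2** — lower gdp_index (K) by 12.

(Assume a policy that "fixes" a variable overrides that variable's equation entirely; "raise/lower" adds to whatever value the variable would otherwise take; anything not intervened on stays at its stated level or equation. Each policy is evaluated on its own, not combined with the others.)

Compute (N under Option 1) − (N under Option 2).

Option 1 (Q := 62):
  D = 21
  U = 98
  Q = 62
  B = 257 − 3·21 + 3·98 + 2·62 = 612
  K = 214 + 5·62 + 4·612 = 2972
  N = 0 − 62 − 5·2972 = -14922
Option 2 (K − 12):
  D = 21
  U = 98
  Q = 1 − 4·21 − 4·98 = -475
  B = 257 − 3·21 + 3·98 + 2·(-475) = -462
  K = 214 + 5·(-475) + 4·(-462) (−12 from intervention) = -4021
  N = 0 − (-475) − 5·(-4021) = 20580
N: -14922 − 20580 = -35502

-35502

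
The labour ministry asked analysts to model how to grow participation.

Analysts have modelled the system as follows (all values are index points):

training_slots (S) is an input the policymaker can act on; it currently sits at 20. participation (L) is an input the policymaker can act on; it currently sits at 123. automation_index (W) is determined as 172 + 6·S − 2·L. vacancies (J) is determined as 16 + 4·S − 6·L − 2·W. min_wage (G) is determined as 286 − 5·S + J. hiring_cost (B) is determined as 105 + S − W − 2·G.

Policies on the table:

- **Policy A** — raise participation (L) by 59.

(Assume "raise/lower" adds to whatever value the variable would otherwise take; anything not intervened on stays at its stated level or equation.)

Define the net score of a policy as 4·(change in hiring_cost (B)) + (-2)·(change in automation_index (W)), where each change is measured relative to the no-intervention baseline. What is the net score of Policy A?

1652

Baseline:
  S = 20
  L = 123
  W = 172 + 6·20 − 2·123 = 46
  J = 16 + 4·20 − 6·123 − 2·46 = -734
  G = 286 − 5·20 + (-734) = -548
  B = 105 + 20 − 46 − 2·(-548) = 1175
Policy A (L + 59):
  S = 20
  L = 123 + 59 = 182
  W = 172 + 6·20 − 2·182 = -72
  J = 16 + 4·20 − 6·182 − 2·(-72) = -852
  G = 286 − 5·20 + (-852) = -666
  B = 105 + 20 − (-72) − 2·(-666) = 1529
ΔB = 1529 − 1175 = 354; ΔW = -72 − 46 = -118
Score = 4·354 + (-2)·(-118) = 1652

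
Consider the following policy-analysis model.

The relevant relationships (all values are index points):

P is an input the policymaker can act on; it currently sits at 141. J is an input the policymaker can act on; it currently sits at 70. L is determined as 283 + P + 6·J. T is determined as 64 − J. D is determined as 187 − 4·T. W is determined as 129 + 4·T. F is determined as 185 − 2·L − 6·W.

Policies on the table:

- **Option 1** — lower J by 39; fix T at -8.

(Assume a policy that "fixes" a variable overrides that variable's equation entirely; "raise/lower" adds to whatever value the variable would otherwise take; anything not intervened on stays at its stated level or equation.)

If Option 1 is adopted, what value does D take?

Option 1 (J − 39, T := -8):
  J = 70 − 39 = 31
  T = -8
  D = 187 − 4·(-8) = 219

219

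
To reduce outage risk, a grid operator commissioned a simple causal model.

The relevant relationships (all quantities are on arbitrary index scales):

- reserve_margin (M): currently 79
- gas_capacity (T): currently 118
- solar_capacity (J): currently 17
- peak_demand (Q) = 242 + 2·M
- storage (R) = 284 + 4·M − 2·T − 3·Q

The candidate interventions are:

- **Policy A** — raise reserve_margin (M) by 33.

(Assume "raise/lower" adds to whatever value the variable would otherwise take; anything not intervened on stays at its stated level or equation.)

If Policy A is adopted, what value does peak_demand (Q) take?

466

Policy A (M + 33):
  M = 79 + 33 = 112
  Q = 242 + 2·112 = 466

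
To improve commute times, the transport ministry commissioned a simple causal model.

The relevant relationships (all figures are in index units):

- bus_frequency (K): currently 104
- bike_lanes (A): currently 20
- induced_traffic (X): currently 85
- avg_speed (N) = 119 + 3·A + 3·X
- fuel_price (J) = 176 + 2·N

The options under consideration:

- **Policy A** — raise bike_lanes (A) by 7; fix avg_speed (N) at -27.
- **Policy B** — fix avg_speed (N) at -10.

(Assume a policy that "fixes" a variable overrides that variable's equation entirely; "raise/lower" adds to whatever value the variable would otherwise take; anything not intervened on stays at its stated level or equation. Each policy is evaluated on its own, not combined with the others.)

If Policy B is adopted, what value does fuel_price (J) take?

Policy B (N := -10):
  A = 20
  X = 85
  N = -10
  J = 176 + 2·(-10) = 156

156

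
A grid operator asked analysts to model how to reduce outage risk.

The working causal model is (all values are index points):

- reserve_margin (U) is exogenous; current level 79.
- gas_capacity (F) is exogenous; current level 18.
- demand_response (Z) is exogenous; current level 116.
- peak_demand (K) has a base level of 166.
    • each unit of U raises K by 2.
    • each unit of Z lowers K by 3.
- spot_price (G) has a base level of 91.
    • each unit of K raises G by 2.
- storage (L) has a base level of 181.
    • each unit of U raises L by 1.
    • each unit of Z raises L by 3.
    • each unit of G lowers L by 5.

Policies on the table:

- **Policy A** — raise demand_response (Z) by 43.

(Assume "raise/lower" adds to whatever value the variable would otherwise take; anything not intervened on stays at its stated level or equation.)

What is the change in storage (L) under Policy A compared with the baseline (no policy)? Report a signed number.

1419

Baseline:
  U = 79
  Z = 116
  K = 166 + 2·79 − 3·116 = -24
  G = 91 + 2·(-24) = 43
  L = 181 + 79 + 3·116 − 5·43 = 393
Policy A (Z + 43):
  U = 79
  Z = 116 + 43 = 159
  K = 166 + 2·79 − 3·159 = -153
  G = 91 + 2·(-153) = -215
  L = 181 + 79 + 3·159 − 5·(-215) = 1812
Change in L: 1812 − 393 = 1419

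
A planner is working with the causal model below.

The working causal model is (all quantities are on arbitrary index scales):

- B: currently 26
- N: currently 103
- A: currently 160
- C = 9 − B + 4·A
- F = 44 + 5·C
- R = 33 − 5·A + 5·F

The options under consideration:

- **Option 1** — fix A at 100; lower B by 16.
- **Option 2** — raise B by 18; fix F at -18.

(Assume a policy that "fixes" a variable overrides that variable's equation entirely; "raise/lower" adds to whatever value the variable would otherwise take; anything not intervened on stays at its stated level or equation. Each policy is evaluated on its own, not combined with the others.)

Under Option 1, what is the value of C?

Option 1 (A := 100, B − 16):
  B = 26 − 16 = 10
  A = 100
  C = 9 − 10 + 4·100 = 399

399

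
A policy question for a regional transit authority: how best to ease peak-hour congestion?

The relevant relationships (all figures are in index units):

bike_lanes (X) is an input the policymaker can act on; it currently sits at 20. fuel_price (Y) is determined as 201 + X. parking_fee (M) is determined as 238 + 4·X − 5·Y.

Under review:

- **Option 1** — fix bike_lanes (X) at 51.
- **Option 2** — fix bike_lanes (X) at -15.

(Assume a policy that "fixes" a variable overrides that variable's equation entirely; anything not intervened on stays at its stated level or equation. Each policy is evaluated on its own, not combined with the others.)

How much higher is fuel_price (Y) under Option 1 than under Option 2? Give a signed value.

Option 1 (X := 51):
  X = 51
  Y = 201 + 51 = 252
Option 2 (X := -15):
  X = -15
  Y = 201 + (-15) = 186
Y: 252 − 186 = 66

66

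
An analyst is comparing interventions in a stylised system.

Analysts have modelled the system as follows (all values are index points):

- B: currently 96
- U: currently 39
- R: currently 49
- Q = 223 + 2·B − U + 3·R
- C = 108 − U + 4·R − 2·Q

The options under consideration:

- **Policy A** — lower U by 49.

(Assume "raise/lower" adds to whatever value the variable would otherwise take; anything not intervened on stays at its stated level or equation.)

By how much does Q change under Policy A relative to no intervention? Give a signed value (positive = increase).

Baseline:
  B = 96
  U = 39
  R = 49
  Q = 223 + 2·96 − 39 + 3·49 = 523
Policy A (U − 49):
  B = 96
  U = 39 − 49 = -10
  R = 49
  Q = 223 + 2·96 − (-10) + 3·49 = 572
Change in Q: 572 − 523 = 49

49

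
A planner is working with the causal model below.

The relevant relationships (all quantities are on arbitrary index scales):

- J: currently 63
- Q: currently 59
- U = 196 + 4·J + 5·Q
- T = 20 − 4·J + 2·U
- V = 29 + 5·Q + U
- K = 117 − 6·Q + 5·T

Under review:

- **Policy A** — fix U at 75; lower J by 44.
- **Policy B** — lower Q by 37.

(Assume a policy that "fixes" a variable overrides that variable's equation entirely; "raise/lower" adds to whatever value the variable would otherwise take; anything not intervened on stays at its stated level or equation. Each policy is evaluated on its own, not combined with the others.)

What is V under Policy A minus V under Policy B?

-298

Policy A (U := 75, J − 44):
  J = 63 − 44 = 19
  Q = 59
  U = 75
  V = 29 + 5·59 + 75 = 399
Policy B (Q − 37):
  J = 63
  Q = 59 − 37 = 22
  U = 196 + 4·63 + 5·22 = 558
  V = 29 + 5·22 + 558 = 697
V: 399 − 697 = -298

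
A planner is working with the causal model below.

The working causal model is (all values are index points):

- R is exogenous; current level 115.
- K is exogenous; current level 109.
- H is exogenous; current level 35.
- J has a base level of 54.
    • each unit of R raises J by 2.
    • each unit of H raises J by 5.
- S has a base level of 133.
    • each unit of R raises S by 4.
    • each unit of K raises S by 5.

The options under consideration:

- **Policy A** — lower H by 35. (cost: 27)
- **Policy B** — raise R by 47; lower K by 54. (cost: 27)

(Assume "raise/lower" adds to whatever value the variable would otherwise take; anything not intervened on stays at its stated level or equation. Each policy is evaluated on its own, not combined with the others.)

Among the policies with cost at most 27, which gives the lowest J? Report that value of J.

284

Policy A (H − 35):
  R = 115
  H = 35 − 35 = 0
  J = 54 + 2·115 + 5·0 = 284
Policy B (R + 47, K − 54):
  R = 115 + 47 = 162
  H = 35
  J = 54 + 2·162 + 5·35 = 553
Comparing — Policy A: J=284, Policy B: J=553. Lowest is 284 (Policy A).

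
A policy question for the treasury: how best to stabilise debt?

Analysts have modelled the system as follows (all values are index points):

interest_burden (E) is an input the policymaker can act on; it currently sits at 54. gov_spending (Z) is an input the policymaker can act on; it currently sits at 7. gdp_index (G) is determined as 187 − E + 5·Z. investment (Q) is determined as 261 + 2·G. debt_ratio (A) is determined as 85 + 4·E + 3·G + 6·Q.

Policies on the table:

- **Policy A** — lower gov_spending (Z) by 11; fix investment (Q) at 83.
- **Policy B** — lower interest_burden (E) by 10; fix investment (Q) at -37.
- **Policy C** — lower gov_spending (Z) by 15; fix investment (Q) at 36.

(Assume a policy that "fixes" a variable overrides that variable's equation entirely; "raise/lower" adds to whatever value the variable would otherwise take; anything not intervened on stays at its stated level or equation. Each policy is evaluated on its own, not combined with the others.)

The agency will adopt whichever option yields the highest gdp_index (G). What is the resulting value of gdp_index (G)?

Policy A (Z − 11, Q := 83):
  E = 54
  Z = 7 − 11 = -4
  G = 187 − 54 + 5·(-4) = 113
Policy B (E − 10, Q := -37):
  E = 54 − 10 = 44
  Z = 7
  G = 187 − 44 + 5·7 = 178
Policy C (Z − 15, Q := 36):
  E = 54
  Z = 7 − 15 = -8
  G = 187 − 54 + 5·(-8) = 93
Comparing — Policy A: G=113, Policy B: G=178, Policy C: G=93. Highest is 178 (Policy B).

178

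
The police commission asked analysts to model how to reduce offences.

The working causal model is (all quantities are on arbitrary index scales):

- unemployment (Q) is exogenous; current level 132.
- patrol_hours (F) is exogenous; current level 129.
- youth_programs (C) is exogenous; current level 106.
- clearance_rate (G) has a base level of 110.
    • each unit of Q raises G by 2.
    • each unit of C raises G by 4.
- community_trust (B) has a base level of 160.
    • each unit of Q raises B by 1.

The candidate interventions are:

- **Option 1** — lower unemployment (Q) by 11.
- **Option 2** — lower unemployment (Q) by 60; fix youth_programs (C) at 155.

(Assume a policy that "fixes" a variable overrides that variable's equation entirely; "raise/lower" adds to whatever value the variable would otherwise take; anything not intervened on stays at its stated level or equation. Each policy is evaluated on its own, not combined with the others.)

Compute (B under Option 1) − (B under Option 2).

Option 1 (Q − 11):
  Q = 132 − 11 = 121
  B = 160 + 121 = 281
Option 2 (Q − 60, C := 155):
  Q = 132 − 60 = 72
  B = 160 + 72 = 232
B: 281 − 232 = 49

49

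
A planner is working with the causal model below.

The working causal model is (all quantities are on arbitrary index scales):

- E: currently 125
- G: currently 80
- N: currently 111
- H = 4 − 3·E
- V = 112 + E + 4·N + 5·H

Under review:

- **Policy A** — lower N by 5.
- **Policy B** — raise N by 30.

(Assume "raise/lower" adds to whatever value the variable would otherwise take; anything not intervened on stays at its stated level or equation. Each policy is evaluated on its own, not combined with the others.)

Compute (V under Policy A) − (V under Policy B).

-140

Policy A (N − 5):
  E = 125
  N = 111 − 5 = 106
  H = 4 − 3·125 = -371
  V = 112 + 125 + 4·106 + 5·(-371) = -1194
Policy B (N + 30):
  E = 125
  N = 111 + 30 = 141
  H = 4 − 3·125 = -371
  V = 112 + 125 + 4·141 + 5·(-371) = -1054
V: -1194 − (-1054) = -140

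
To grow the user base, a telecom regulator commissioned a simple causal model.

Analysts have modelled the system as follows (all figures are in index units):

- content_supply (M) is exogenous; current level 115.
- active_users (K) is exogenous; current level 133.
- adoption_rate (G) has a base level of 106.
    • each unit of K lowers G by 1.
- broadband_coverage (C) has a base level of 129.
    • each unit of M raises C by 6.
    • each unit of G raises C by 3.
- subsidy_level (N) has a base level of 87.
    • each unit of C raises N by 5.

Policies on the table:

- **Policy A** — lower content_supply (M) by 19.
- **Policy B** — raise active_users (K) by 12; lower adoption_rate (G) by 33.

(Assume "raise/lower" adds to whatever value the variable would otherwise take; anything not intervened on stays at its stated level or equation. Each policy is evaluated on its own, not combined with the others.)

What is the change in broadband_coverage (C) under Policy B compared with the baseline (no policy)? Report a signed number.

-135

Baseline:
  M = 115
  K = 133
  G = 106 − 133 = -27
  C = 129 + 6·115 + 3·(-27) = 738
Policy B (K + 12, G − 33):
  M = 115
  K = 133 + 12 = 145
  G = 106 − 145 (−33 from intervention) = -72
  C = 129 + 6·115 + 3·(-72) = 603
Change in C: 603 − 738 = -135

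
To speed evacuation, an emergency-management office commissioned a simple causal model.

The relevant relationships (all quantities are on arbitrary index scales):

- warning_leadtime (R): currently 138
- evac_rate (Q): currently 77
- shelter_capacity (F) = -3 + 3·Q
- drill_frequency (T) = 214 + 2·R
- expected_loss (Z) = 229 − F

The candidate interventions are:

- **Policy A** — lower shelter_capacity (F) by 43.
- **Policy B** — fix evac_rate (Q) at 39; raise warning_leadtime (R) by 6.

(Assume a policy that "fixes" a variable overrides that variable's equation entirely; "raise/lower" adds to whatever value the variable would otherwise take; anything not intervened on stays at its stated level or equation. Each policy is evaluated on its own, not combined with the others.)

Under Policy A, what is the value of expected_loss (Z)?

Policy A (F − 43):
  Q = 77
  F = -3 + 3·77 (−43 from intervention) = 185
  Z = 229 − 185 = 44

44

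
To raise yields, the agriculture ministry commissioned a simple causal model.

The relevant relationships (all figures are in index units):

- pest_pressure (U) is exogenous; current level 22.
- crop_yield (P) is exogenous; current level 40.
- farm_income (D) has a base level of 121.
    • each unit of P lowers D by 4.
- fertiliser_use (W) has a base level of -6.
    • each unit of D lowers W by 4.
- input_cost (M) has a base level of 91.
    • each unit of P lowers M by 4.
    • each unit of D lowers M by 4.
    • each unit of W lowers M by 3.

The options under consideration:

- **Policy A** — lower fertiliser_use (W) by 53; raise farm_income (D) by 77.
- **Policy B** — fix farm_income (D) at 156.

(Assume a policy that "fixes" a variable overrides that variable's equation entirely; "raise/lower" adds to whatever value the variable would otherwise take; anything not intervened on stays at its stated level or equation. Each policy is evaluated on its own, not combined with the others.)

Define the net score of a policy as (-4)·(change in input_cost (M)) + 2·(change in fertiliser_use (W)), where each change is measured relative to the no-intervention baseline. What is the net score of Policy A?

-3822

Baseline:
  P = 40
  D = 121 − 4·40 = -39
  W = -6 − 4·(-39) = 150
  M = 91 − 4·40 − 4·(-39) − 3·150 = -363
Policy A (W − 53, D + 77):
  P = 40
  D = 121 − 4·40 (+77 from intervention) = 38
  W = -6 − 4·38 (−53 from intervention) = -211
  M = 91 − 4·40 − 4·38 − 3·(-211) = 412
ΔM = 412 − (-363) = 775; ΔW = -211 − 150 = -361
Score = (-4)·775 + 2·(-361) = -3822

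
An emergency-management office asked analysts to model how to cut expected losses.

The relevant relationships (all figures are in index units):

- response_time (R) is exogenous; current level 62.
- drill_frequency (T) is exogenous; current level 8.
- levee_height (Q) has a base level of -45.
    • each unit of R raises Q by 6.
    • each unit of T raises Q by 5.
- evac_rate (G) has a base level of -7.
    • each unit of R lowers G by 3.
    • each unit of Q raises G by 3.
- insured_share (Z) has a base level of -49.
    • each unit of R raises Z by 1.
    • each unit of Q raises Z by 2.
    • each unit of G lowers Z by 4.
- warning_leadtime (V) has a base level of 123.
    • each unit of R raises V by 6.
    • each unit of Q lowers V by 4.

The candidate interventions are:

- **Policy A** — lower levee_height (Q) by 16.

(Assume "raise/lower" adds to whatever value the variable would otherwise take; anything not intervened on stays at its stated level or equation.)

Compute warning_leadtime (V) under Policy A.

Policy A (Q − 16):
  R = 62
  T = 8
  Q = -45 + 6·62 + 5·8 (−16 from intervention) = 351
  V = 123 + 6·62 − 4·351 = -909

-909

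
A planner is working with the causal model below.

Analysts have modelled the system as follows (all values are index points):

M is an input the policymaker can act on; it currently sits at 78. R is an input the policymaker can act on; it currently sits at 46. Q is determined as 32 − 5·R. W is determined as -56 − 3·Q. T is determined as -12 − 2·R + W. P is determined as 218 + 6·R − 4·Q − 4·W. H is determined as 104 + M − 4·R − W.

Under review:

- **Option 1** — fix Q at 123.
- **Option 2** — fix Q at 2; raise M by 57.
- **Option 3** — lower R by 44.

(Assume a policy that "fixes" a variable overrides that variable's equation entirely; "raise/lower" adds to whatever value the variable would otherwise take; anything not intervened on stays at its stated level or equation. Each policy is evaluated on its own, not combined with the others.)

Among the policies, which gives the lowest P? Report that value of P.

Option 1 (Q := 123):
  R = 46
  Q = 123
  W = -56 − 3·123 = -425
  P = 218 + 6·46 − 4·123 − 4·(-425) = 1702
Option 2 (Q := 2, M + 57):
  R = 46
  Q = 2
  W = -56 − 3·2 = -62
  P = 218 + 6·46 − 4·2 − 4·(-62) = 734
Option 3 (R − 44):
  R = 46 − 44 = 2
  Q = 32 − 5·2 = 22
  W = -56 − 3·22 = -122
  P = 218 + 6·2 − 4·22 − 4·(-122) = 630
Comparing — Option 1: P=1702, Option 2: P=734, Option 3: P=630. Lowest is 630 (Option 3).

630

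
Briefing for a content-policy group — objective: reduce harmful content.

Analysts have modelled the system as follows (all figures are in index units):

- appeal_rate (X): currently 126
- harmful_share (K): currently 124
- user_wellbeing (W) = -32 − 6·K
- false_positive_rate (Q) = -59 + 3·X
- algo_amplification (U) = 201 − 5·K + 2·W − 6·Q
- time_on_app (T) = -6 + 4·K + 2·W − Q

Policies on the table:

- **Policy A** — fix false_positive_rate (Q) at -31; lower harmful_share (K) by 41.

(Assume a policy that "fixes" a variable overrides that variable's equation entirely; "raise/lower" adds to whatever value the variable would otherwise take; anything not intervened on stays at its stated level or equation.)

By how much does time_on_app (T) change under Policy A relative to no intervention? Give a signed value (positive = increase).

678

Baseline:
  X = 126
  K = 124
  W = -32 − 6·124 = -776
  Q = -59 + 3·126 = 319
  T = -6 + 4·124 + 2·(-776) − 319 = -1381
Policy A (Q := -31, K − 41):
  X = 126
  K = 124 − 41 = 83
  W = -32 − 6·83 = -530
  Q = -31
  T = -6 + 4·83 + 2·(-530) − (-31) = -703
Change in T: -703 − (-1381) = 678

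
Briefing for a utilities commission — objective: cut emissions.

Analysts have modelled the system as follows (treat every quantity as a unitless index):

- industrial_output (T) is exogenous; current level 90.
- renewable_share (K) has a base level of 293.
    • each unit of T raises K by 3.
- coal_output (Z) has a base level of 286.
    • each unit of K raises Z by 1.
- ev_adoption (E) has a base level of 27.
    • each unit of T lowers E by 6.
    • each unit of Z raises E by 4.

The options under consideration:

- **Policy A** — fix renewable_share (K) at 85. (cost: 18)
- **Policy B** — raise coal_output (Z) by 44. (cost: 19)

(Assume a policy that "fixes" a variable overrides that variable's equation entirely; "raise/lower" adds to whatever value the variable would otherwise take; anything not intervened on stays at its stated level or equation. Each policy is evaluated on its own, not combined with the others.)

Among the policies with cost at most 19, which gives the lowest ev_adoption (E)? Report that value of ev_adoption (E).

971

Policy A (K := 85):
  T = 90
  K = 85
  Z = 286 + 85 = 371
  E = 27 − 6·90 + 4·371 = 971
Policy B (Z + 44):
  T = 90
  K = 293 + 3·90 = 563
  Z = 286 + 563 (+44 from intervention) = 893
  E = 27 − 6·90 + 4·893 = 3059
Comparing — Policy A: E=971, Policy B: E=3059. Lowest is 971 (Policy A).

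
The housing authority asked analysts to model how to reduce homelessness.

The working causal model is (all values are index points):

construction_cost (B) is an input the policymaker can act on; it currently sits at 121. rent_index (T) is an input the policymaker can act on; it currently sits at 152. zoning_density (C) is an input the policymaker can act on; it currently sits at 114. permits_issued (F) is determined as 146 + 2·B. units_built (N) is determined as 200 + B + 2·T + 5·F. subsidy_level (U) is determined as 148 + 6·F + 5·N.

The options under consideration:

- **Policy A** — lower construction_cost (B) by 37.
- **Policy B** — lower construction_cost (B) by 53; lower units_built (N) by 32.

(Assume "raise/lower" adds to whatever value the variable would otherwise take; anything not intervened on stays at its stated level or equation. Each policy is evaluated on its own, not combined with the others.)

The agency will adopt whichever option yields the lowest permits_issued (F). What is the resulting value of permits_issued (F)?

Policy A (B − 37):
  B = 121 − 37 = 84
  F = 146 + 2·84 = 314
Policy B (B − 53, N − 32):
  B = 121 − 53 = 68
  F = 146 + 2·68 = 282
Comparing — Policy A: F=314, Policy B: F=282. Lowest is 282 (Policy B).

282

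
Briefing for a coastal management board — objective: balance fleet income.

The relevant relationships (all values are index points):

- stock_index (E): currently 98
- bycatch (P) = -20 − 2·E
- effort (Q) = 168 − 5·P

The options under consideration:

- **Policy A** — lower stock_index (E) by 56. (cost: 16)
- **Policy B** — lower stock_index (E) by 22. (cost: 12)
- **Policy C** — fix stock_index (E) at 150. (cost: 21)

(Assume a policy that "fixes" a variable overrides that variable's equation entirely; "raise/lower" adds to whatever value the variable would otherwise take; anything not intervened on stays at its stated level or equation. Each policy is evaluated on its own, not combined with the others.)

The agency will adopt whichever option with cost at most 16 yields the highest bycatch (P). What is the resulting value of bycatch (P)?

Policy A (E − 56):
  E = 98 − 56 = 42
  P = -20 − 2·42 = -104
Policy B (E − 22):
  E = 98 − 22 = 76
  P = -20 − 2·76 = -172
Comparing — Policy A: P=-104, Policy B: P=-172. Highest is -104 (Policy A).

-104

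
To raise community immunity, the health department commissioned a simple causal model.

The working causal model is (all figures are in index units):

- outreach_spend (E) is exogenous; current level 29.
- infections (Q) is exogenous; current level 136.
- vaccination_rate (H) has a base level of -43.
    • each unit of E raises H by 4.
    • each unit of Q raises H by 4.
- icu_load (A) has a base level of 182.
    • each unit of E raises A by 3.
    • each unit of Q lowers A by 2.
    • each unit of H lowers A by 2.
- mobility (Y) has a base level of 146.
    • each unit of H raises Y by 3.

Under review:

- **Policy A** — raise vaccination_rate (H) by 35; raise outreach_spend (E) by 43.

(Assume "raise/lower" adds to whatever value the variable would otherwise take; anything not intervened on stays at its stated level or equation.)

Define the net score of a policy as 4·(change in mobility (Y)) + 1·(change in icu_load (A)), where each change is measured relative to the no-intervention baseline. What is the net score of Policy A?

2199

Baseline:
  E = 29
  Q = 136
  H = -43 + 4·29 + 4·136 = 617
  A = 182 + 3·29 − 2·136 − 2·617 = -1237
  Y = 146 + 3·617 = 1997
Policy A (H + 35, E + 43):
  E = 29 + 43 = 72
  Q = 136
  H = -43 + 4·72 + 4·136 (+35 from intervention) = 824
  A = 182 + 3·72 − 2·136 − 2·824 = -1522
  Y = 146 + 3·824 = 2618
ΔY = 2618 − 1997 = 621; ΔA = -1522 − (-1237) = -285
Score = 4·621 + 1·(-285) = 2199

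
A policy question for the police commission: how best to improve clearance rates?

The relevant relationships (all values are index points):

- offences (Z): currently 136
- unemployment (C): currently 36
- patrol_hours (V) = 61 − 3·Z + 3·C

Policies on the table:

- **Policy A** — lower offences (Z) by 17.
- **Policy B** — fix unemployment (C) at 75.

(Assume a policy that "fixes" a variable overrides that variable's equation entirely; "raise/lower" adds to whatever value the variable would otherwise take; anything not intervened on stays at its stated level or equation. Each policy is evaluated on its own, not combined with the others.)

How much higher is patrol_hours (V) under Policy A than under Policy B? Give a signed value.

-66

Policy A (Z − 17):
  Z = 136 − 17 = 119
  C = 36
  V = 61 − 3·119 + 3·36 = -188
Policy B (C := 75):
  Z = 136
  C = 75
  V = 61 − 3·136 + 3·75 = -122
V: -188 − (-122) = -66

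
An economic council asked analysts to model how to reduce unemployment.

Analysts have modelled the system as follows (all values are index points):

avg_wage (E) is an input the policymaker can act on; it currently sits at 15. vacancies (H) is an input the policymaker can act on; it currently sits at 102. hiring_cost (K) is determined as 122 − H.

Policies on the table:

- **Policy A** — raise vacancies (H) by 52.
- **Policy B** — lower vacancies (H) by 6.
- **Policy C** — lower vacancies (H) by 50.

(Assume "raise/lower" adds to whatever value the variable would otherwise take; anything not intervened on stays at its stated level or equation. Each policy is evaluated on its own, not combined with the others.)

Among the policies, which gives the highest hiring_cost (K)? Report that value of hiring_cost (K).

70

Policy A (H + 52):
  H = 102 + 52 = 154
  K = 122 − 154 = -32
Policy B (H − 6):
  H = 102 − 6 = 96
  K = 122 − 96 = 26
Policy C (H − 50):
  H = 102 − 50 = 52
  K = 122 − 52 = 70
Comparing — Policy A: K=-32, Policy B: K=26, Policy C: K=70. Highest is 70 (Policy C).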